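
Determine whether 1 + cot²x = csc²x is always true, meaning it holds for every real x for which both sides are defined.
Yes, this is an identity.

Claim: 1 + cot²x = csc²x.
Reasoning: Start from sin²x + cos²x = 1 and divide every term by sin²x (allowed wherever cot x and csc x are defined): 1 + cot²x = 1/sin²x = csc²x.
So the two sides agree for every real x for which both sides are defined.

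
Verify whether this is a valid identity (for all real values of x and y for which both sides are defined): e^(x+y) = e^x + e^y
Claim: e^(x+y) = e^x + e^y.
Test a specific point where both sides are defined: x = 3, y = 4.
LHS = e^(x+y) ≈ 1096.6332
RHS = e^x + e^y ≈ 74.6837
Since 1096.6332 ≠ 74.6837, the equation fails at this point, so it cannot hold for all real values of x and y for which both sides are defined.
The correct rule is e^(x+y) = e^x · e^y (a product, not a sum).

Conclusion: No, this is NOT an identity.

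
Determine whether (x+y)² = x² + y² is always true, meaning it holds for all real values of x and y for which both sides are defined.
Claim: (x+y)² = x² + y².
Test a specific point where both sides are defined: x = -3, y = 5.
LHS = (x+y)² ≈ 4.0000
RHS = x² + y² ≈ 34.0000
Since 4.0000 ≠ 34.0000, the equation fails at this point, so it cannot hold for all real values of x and y for which both sides are defined.
The correct expansion is (x+y)² = x² + 2xy + y²; the cross term 2xy is missing.

Conclusion: No, this is NOT an identity.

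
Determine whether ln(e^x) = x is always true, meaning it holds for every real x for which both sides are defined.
Claim: ln(e^x) = x.
Reasoning: ln is the inverse of the exponential: ln(e^x) asks for the exponent p with e^p = e^x, and since e^p is one-to-one that exponent is p = x.
So the two sides agree for every real x for which both sides are defined.

Conclusion: Yes, this is an identity.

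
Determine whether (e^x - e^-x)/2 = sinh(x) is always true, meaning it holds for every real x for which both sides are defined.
Yes, this is an identity.

Claim: (e^x - e^-x)/2 = sinh(x).
Reasoning: This is exactly the definition of the hyperbolic sine: sinh(x) := (e^x - e^-x)/2.
So the two sides agree for every real x for which both sides are defined.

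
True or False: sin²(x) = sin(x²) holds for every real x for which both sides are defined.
False.

Claim: sin²(x) = sin(x²).
Test a specific point where both sides are defined: x = 2π/3.
LHS = sin²(x) ≈ 0.7500
RHS = sin(x²) ≈ -0.9474
Since 0.7500 ≠ -0.9474, the equation fails at this point, so it cannot hold for every real x for which both sides are defined.
sin²(x) means (sin x)², squaring the output; sin(x²) squares the input. These are different functions.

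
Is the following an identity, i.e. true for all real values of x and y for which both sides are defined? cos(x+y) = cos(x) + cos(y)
Claim: cos(x+y) = cos(x) + cos(y).
Test a specific point where both sides are defined: x = 2π/3, y = -π/6.
LHS = cos(x+y) ≈ 0.0000
RHS = cos(x) + cos(y) ≈ 0.3660
Since 0.0000 ≠ 0.3660, the equation fails at this point, so it cannot hold for all real values of x and y for which both sides are defined.
The correct expansion is cos(x+y) = cos(x)cos(y) - sin(x)sin(y); cosine is not additive.

Conclusion: No, this is NOT an identity.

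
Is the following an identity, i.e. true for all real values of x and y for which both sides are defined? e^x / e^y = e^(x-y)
Claim: e^x / e^y = e^(x-y).
Reasoning: 1/e^y = e^(-y), so e^x / e^y = e^x · e^(-y) = e^(x + (-y)) = e^(x-y) by the product rule for exponents.
So the two sides agree for all real values of x and y for which both sides are defined.

Conclusion: Yes, this is an identity.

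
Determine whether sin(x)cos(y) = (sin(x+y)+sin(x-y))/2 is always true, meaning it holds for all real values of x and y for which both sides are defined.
Yes, this is an identity.

Claim: sin(x)cos(y) = (sin(x+y)+sin(x-y))/2.
Reasoning: sin(x+y) = sin(x)cos(y) + cos(x)sin(y) and sin(x-y) = sin(x)cos(y) - cos(x)sin(y). Adding, sin(x+y) + sin(x-y) = 2sin(x)cos(y); divide by 2.
So the two sides agree for all real values of x and y for which both sides are defined.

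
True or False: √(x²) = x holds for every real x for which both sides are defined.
False.

Claim: √(x²) = x.
Test a specific point where both sides are defined: x = -1.
LHS = √(x²) ≈ 1.0000
RHS = x ≈ -1.0000
Since 1.0000 ≠ -1.0000, the equation fails at this point, so it cannot hold for every real x for which both sides are defined.
√(x²) = |x|, which differs from x whenever x < 0 (both sides are defined for every real x).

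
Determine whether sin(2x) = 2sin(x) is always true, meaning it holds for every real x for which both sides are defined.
Claim: sin(2x) = 2sin(x).
Test a specific point where both sides are defined: x = 3π/4.
LHS = sin(2x) ≈ -1.0000
RHS = 2sin(x) ≈ 1.4142
Since -1.0000 ≠ 1.4142, the equation fails at this point, so it cannot hold for every real x for which both sides are defined.
The correct double-angle formula is sin(2x) = 2sin(x)cos(x).

Conclusion: No, this is NOT an identity.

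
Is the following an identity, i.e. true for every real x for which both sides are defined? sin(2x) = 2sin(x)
Claim: sin(2x) = 2sin(x).
Test a specific point where both sides are defined: x = -π/3.
LHS = sin(2x) ≈ -0.8660
RHS = 2sin(x) ≈ -1.7321
Since -0.8660 ≠ -1.7321, the equation fails at this point, so it cannot hold for every real x for which both sides are defined.
The correct double-angle formula is sin(2x) = 2sin(x)cos(x).

Conclusion: No, this is NOT an identity.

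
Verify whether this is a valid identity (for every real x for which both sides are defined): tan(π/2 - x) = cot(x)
Yes, this is an identity.

Claim: tan(π/2 - x) = cot(x).
Reasoning: tan(π/2 - x) = sin(π/2 - x)/cos(π/2 - x) = cos(x)/sin(x) = cot(x), using the cofunction identities sin(π/2 - x) = cos(x) and cos(π/2 - x) = sin(x).
So the two sides agree for every real x for which both sides are defined.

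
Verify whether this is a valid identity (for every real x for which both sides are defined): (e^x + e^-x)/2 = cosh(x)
Yes, this is an identity.

Claim: (e^x + e^-x)/2 = cosh(x).
Reasoning: This is exactly the definition of the hyperbolic cosine: cosh(x) := (e^x + e^-x)/2.
So the two sides agree for every real x for which both sides are defined.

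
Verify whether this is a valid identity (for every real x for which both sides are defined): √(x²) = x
No, this is NOT an identity.

Claim: √(x²) = x.
Test a specific point where both sides are defined: x = -1.
LHS = √(x²) ≈ 1.0000
RHS = x ≈ -1.0000
Since 1.0000 ≠ -1.0000, the equation fails at this point, so it cannot hold for every real x for which both sides are defined.
√(x²) = |x|, which differs from x whenever x < 0 (both sides are defined for every real x).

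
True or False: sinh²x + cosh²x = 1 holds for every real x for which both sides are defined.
Claim: sinh²x + cosh²x = 1.
Test a specific point where both sides are defined: x = -2.
LHS = sinh²x + cosh²x ≈ 27.3082
RHS = 1 ≈ 1.0000
Since 27.3082 ≠ 1.0000, the equation fails at this point, so it cannot hold for every real x for which both sides are defined.
The correct hyperbolic identity is cosh²x - sinh²x = 1 (a difference); the sum sinh²x + cosh²x equals cosh(2x).

Conclusion: False.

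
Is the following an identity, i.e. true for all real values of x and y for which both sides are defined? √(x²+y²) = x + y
Claim: √(x²+y²) = x + y.
Test a specific point where both sides are defined: x = 2, y = 4.
LHS = √(x²+y²) ≈ 4.4721
RHS = x + y ≈ 6.0000
Since 4.4721 ≠ 6.0000, the equation fails at this point, so it cannot hold for all real values of x and y for which both sides are defined.
(x+y)² = x² + 2xy + y², not x² + y², so the square root does not split this way.

Conclusion: No, this is NOT an identity.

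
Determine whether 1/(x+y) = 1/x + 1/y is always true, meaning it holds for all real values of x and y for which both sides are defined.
No, this is NOT an identity.

Claim: 1/(x+y) = 1/x + 1/y.
Test a specific point where both sides are defined: x = -3, y = -2.
LHS = 1/(x+y) ≈ -0.2000
RHS = 1/x + 1/y ≈ -0.8333
Since -0.2000 ≠ -0.8333, the equation fails at this point, so it cannot hold for all real values of x and y for which both sides are defined.
1/x + 1/y = (x+y)/(xy), which is not 1/(x+y).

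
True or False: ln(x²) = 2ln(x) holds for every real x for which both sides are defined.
Claim: ln(x²) = 2ln(x).
Reasoning: The right side requires x > 0. For x > 0, x² = (e^(ln x))² = e^(2ln x), so ln(x²) = 2ln(x). (For x < 0 the right side is undefined, so those values are outside the claim.)
So the two sides agree for every real x for which both sides are defined.

Conclusion: True.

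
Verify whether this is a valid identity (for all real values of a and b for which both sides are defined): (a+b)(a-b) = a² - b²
Yes, this is an identity.

Claim: (a+b)(a-b) = a² - b².
Reasoning: Expand: (a+b)(a-b) = a² - ab + ba - b² = a² - b² (the cross terms cancel).
So the two sides agree for all real values of a and b for which both sides are defined.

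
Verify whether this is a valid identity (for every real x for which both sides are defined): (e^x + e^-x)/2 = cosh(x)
Yes, this is an identity.

Claim: (e^x + e^-x)/2 = cosh(x).
Reasoning: This is exactly the definition of the hyperbolic cosine: cosh(x) := (e^x + e^-x)/2.
So the two sides agree for every real x for which both sides are defined.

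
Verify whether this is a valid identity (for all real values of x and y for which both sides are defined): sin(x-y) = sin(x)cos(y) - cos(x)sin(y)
Yes, this is an identity.

Claim: sin(x-y) = sin(x)cos(y) - cos(x)sin(y).
Reasoning: Replace y by -y in sin(x+y) = sin(x)cos(y) + cos(x)sin(y) and use cos(-y) = cos(y), sin(-y) = -sin(y): sin(x-y) = sin(x)cos(y) - cos(x)sin(y).
So the two sides agree for all real values of x and y for which both sides are defined.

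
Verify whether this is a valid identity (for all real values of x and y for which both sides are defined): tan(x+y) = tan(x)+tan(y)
No, this is NOT an identity.

Claim: tan(x+y) = tan(x)+tan(y).
Test a specific point where both sides are defined: x = -π/3, y = π/4.
LHS = tan(x+y) ≈ -0.2679
RHS = tan(x)+tan(y) ≈ -0.7321
Since -0.2679 ≠ -0.7321, the equation fails at this point, so it cannot hold for all real values of x and y for which both sides are defined.
The correct formula is tan(x+y) = (tan(x) + tan(y))/(1 - tan(x)tan(y)).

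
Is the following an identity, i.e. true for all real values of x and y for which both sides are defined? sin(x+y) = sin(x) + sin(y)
Claim: sin(x+y) = sin(x) + sin(y).
Test a specific point where both sides are defined: x = -π/2, y = -π/6.
LHS = sin(x+y) ≈ -0.8660
RHS = sin(x) + sin(y) ≈ -1.5000
Since -0.8660 ≠ -1.5000, the equation fails at this point, so it cannot hold for all real values of x and y for which both sides are defined.
The correct expansion is sin(x+y) = sin(x)cos(y) + cos(x)sin(y); sine is not additive.

Conclusion: No, this is NOT an identity.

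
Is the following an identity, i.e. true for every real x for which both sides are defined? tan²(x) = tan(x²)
No, this is NOT an identity.

Claim: tan²(x) = tan(x²).
Test a specific point where both sides are defined: x = 3π/4.
LHS = tan²(x) ≈ 1.0000
RHS = tan(x²) ≈ -0.8977
Since 1.0000 ≠ -0.8977, the equation fails at this point, so it cannot hold for every real x for which both sides are defined.
tan²(x) means (tan x)², squaring the output; tan(x²) squares the input. These are different functions.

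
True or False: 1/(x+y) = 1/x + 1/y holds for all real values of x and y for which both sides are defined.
Claim: 1/(x+y) = 1/x + 1/y.
Test a specific point where both sides are defined: x = 5, y = -1.
LHS = 1/(x+y) ≈ 0.2500
RHS = 1/x + 1/y ≈ -0.8000
Since 0.2500 ≠ -0.8000, the equation fails at this point, so it cannot hold for all real values of x and y for which both sides are defined.
1/x + 1/y = (x+y)/(xy), which is not 1/(x+y).

Conclusion: False.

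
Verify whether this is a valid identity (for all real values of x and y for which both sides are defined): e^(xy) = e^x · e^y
Claim: e^(xy) = e^x · e^y.
Test a specific point where both sides are defined: x = -1, y = 2.
LHS = e^(xy) ≈ 0.1353
RHS = e^x · e^y ≈ 2.7183
Since 0.1353 ≠ 2.7183, the equation fails at this point, so it cannot hold for all real values of x and y for which both sides are defined.
e^x · e^y = e^(x+y), not e^(xy).

Conclusion: No, this is NOT an identity.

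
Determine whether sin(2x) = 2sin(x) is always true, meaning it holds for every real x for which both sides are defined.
Claim: sin(2x) = 2sin(x).
Test a specific point where both sides are defined: x = π/3.
LHS = sin(2x) ≈ 0.8660
RHS = 2sin(x) ≈ 1.7321
Since 0.8660 ≠ 1.7321, the equation fails at this point, so it cannot hold for every real x for which both sides are defined.
The correct double-angle formula is sin(2x) = 2sin(x)cos(x).

Conclusion: No, this is NOT an identity.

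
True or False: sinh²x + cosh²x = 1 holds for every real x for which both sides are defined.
False.

Claim: sinh²x + cosh²x = 1.
Test a specific point where both sides are defined: x = 1.
LHS = sinh²x + cosh²x ≈ 3.7622
RHS = 1 ≈ 1.0000
Since 3.7622 ≠ 1.0000, the equation fails at this point, so it cannot hold for every real x for which both sides are defined.
The correct hyperbolic identity is cosh²x - sinh²x = 1 (a difference); the sum sinh²x + cosh²x equals cosh(2x).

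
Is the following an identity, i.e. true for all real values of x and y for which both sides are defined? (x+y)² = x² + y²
No, this is NOT an identity.

Claim: (x+y)² = x² + y².
Test a specific point where both sides are defined: x = 1/2, y = 2.
LHS = (x+y)² ≈ 6.2500
RHS = x² + y² ≈ 4.2500
Since 6.2500 ≠ 4.2500, the equation fails at this point, so it cannot hold for all real values of x and y for which both sides are defined.
The correct expansion is (x+y)² = x² + 2xy + y²; the cross term 2xy is missing.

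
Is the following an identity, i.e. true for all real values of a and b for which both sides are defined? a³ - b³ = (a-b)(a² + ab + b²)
Claim: a³ - b³ = (a-b)(a² + ab + b²).
Reasoning: Expand the right side: (a-b)(a² + ab + b²) = a³ + a²b + ab² - a²b - ab² - b³ = a³ - b³ (the middle terms cancel in pairs).
So the two sides agree for all real values of a and b for which both sides are defined.

Conclusion: Yes, this is an identity.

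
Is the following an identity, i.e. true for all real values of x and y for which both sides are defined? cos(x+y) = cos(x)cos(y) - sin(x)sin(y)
Claim: cos(x+y) = cos(x)cos(y) - sin(x)sin(y).
Reasoning: By Euler's formula e^(i(x+y)) = e^(ix)·e^(iy) = (cos x + i·sin x)(cos y + i·sin y). The real part of the left side is cos(x+y); the real part of the product is cos(x)cos(y) - sin(x)sin(y) (since i·i = -1).
So the two sides agree for all real values of x and y for which both sides are defined.

Conclusion: Yes, this is an identity.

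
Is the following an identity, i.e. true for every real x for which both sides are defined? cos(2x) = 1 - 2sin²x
Claim: cos(2x) = 1 - 2sin²x.
Reasoning: cos(2x) = cos²x - sin²x. Replace cos²x by 1 - sin²x: (1 - sin²x) - sin²x = 1 - 2sin²x.
So the two sides agree for every real x for which both sides are defined.

Conclusion: Yes, this is an identity.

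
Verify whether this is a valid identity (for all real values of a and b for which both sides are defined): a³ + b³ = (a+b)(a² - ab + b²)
Yes, this is an identity.

Claim: a³ + b³ = (a+b)(a² - ab + b²).
Reasoning: Expand the right side: (a+b)(a² - ab + b²) = a³ - a²b + ab² + a²b - ab² + b³ = a³ + b³ (the middle terms cancel in pairs).
So the two sides agree for all real values of a and b for which both sides are defined.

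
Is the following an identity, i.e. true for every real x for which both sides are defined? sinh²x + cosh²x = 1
No, this is NOT an identity.

Claim: sinh²x + cosh²x = 1.
Test a specific point where both sides are defined: x = 3.
LHS = sinh²x + cosh²x ≈ 201.7156
RHS = 1 ≈ 1.0000
Since 201.7156 ≠ 1.0000, the equation fails at this point, so it cannot hold for every real x for which both sides are defined.
The correct hyperbolic identity is cosh²x - sinh²x = 1 (a difference); the sum sinh²x + cosh²x equals cosh(2x).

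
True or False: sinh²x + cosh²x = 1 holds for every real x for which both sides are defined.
Claim: sinh²x + cosh²x = 1.
Test a specific point where both sides are defined: x = 3/2.
LHS = sinh²x + cosh²x ≈ 10.0677
RHS = 1 ≈ 1.0000
Since 10.0677 ≠ 1.0000, the equation fails at this point, so it cannot hold for every real x for which both sides are defined.
The correct hyperbolic identity is cosh²x - sinh²x = 1 (a difference); the sum sinh²x + cosh²x equals cosh(2x).

Conclusion: False.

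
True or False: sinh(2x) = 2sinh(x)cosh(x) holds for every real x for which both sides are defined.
True.

Claim: sinh(2x) = 2sinh(x)cosh(x).
Reasoning: 2sinh(x)cosh(x) = 2 · (e^x - e^-x)/2 · (e^x + e^-x)/2 = (e^(2x) - e^(-2x))/2 = sinh(2x).
So the two sides agree for every real x for which both sides are defined.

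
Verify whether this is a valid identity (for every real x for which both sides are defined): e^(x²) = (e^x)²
No, this is NOT an identity.

Claim: e^(x²) = (e^x)².
Test a specific point where both sides are defined: x = 3/2.
LHS = e^(x²) ≈ 9.4877
RHS = (e^x)² ≈ 20.0855
Since 9.4877 ≠ 20.0855, the equation fails at this point, so it cannot hold for every real x for which both sides are defined.
(e^x)² = e^(2x), and 2x ≠ x² in general.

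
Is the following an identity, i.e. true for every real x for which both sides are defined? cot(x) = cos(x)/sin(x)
Yes, this is an identity.

Claim: cot(x) = cos(x)/sin(x).
Reasoning: cot(x) is defined as 1/tan(x) = 1/(sin(x)/cos(x)) = cos(x)/sin(x), wherever sin(x) ≠ 0.
So the two sides agree for every real x for which both sides are defined.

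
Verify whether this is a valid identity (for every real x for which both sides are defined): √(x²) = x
Claim: √(x²) = x.
Test a specific point where both sides are defined: x = -1.
LHS = √(x²) ≈ 1.0000
RHS = x ≈ -1.0000
Since 1.0000 ≠ -1.0000, the equation fails at this point, so it cannot hold for every real x for which both sides are defined.
√(x²) = |x|, which differs from x whenever x < 0 (both sides are defined for every real x).

Conclusion: No, this is NOT an identity.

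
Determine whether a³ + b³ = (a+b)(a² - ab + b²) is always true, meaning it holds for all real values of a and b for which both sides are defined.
Yes, this is an identity.

Claim: a³ + b³ = (a+b)(a² - ab + b²).
Reasoning: Expand the right side: (a+b)(a² - ab + b²) = a³ - a²b + ab² + a²b - ab² + b³ = a³ + b³ (the middle terms cancel in pairs).
So the two sides agree for all real values of a and b for which both sides are defined.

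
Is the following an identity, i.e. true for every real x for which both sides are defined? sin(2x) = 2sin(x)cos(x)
Claim: sin(2x) = 2sin(x)cos(x).
Reasoning: Put y = x in the addition formula sin(x+y) = sin(x)cos(y) + cos(x)sin(y): sin(2x) = sin(x)cos(x) + cos(x)sin(x) = 2sin(x)cos(x).
So the two sides agree for every real x for which both sides are defined.

Conclusion: Yes, this is an identity.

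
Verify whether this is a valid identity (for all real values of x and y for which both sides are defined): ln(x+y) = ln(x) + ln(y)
No, this is NOT an identity.

Claim: ln(x+y) = ln(x) + ln(y).
Test a specific point where both sides are defined: x = 1, y = 4.
LHS = ln(x+y) ≈ 1.6094
RHS = ln(x) + ln(y) ≈ 1.3863
Since 1.6094 ≠ 1.3863, the equation fails at this point, so it cannot hold for all real values of x and y for which both sides are defined.
ln(x) + ln(y) = ln(xy), not ln(x+y).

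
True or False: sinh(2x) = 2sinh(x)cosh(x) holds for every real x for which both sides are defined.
Claim: sinh(2x) = 2sinh(x)cosh(x).
Reasoning: 2sinh(x)cosh(x) = 2 · (e^x - e^-x)/2 · (e^x + e^-x)/2 = (e^(2x) - e^(-2x))/2 = sinh(2x).
So the two sides agree for every real x for which both sides are defined.

Conclusion: True.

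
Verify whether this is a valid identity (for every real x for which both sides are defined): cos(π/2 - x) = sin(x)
Claim: cos(π/2 - x) = sin(x).
Reasoning: Use cos(u - v) = cos(u)cos(v) + sin(u)sin(v) with u = π/2, v = x: cos(π/2)cos(x) + sin(π/2)sin(x) = 0·cos(x) + 1·sin(x) = sin(x).
So the two sides agree for every real x for which both sides are defined.

Conclusion: Yes, this is an identity.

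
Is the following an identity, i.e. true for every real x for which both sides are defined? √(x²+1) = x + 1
No, this is NOT an identity.

Claim: √(x²+1) = x + 1.
Test a specific point where both sides are defined: x = 1/2.
LHS = √(x²+1) ≈ 1.1180
RHS = x + 1 ≈ 1.5000
Since 1.1180 ≠ 1.5000, the equation fails at this point, so it cannot hold for every real x for which both sides are defined.
(x+1)² = x² + 2x + 1 ≠ x² + 1 unless x = 0.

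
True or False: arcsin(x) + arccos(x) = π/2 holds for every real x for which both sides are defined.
True.

Claim: arcsin(x) + arccos(x) = π/2.
Reasoning: Both sides are defined for -1 ≤ x ≤ 1. Let θ = arcsin(x), so sin θ = x and θ ∈ [-π/2, π/2]. Then cos(π/2 - θ) = sin θ = x and π/2 - θ ∈ [0, π], which is exactly the range of arccos, so arccos(x) = π/2 - θ. Adding: arcsin(x) + arccos(x) = θ + (π/2 - θ) = π/2.
So the two sides agree for every real x for which both sides are defined.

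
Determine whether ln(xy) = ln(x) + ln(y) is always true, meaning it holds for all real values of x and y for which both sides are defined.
Claim: ln(xy) = ln(x) + ln(y).
Reasoning: Both sides are simultaneously defined only when x, y > 0. Write x = e^p, y = e^q (p = ln x, q = ln y). Then xy = e^p · e^q = e^(p+q), so ln(xy) = p + q = ln(x) + ln(y).
So the two sides agree for all real values of x and y for which both sides are defined.

Conclusion: Yes, this is an identity.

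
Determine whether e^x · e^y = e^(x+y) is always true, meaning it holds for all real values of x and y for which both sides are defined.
Claim: e^x · e^y = e^(x+y).
Reasoning: This is the law of exponents for a common base: multiplying powers adds exponents. E.g. from the series, (Σ x^j/j!)(Σ y^k/k!) = Σ_m (Σ_{j+k=m} x^j y^k/(j!k!)) = Σ_m (x+y)^m/m! by the binomial theorem.
So the two sides agree for all real values of x and y for which both sides are defined.

Conclusion: Yes, this is an identity.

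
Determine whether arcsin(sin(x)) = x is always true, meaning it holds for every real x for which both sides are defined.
Claim: arcsin(sin(x)) = x.
Test a specific point where both sides are defined: x = 2π/3.
LHS = arcsin(sin(x)) ≈ 1.0472
RHS = x ≈ 2.0944
Since 1.0472 ≠ 2.0944, the equation fails at this point, so it cannot hold for every real x for which both sides are defined.
arcsin only returns values in [-π/2, π/2], so arcsin(sin(x)) = x holds only for x in that interval, not for all real x.

Conclusion: No, this is NOT an identity.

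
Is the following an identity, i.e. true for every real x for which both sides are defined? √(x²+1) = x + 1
No, this is NOT an identity.

Claim: √(x²+1) = x + 1.
Test a specific point where both sides are defined: x = 4.
LHS = √(x²+1) ≈ 4.1231
RHS = x + 1 ≈ 5.0000
Since 4.1231 ≠ 5.0000, the equation fails at this point, so it cannot hold for every real x for which both sides are defined.
(x+1)² = x² + 2x + 1 ≠ x² + 1 unless x = 0.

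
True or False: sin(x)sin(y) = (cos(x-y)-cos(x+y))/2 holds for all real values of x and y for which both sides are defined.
True.

Claim: sin(x)sin(y) = (cos(x-y)-cos(x+y))/2.
Reasoning: cos(x-y) = cos(x)cos(y) + sin(x)sin(y) and cos(x+y) = cos(x)cos(y) - sin(x)sin(y). Subtracting, cos(x-y) - cos(x+y) = 2sin(x)sin(y); divide by 2.
So the two sides agree for all real values of x and y for which both sides are defined.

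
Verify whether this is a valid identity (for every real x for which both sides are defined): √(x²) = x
Claim: √(x²) = x.
Test a specific point where both sides are defined: x = -3.
LHS = √(x²) ≈ 3.0000
RHS = x ≈ -3.0000
Since 3.0000 ≠ -3.0000, the equation fails at this point, so it cannot hold for every real x for which both sides are defined.
√(x²) = |x|, which differs from x whenever x < 0 (both sides are defined for every real x).

Conclusion: No, this is NOT an identity.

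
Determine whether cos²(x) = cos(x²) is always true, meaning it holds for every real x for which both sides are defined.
No, this is NOT an identity.

Claim: cos²(x) = cos(x²).
Test a specific point where both sides are defined: x = -π/3.
LHS = cos²(x) ≈ 0.2500
RHS = cos(x²) ≈ 0.4566
Since 0.2500 ≠ 0.4566, the equation fails at this point, so it cannot hold for every real x for which both sides are defined.
cos²(x) means (cos x)², squaring the output; cos(x²) squares the input. These are different functions.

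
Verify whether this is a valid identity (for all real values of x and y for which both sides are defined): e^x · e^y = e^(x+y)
Claim: e^x · e^y = e^(x+y).
Reasoning: This is the law of exponents for a common base: multiplying powers adds exponents. E.g. from the series, (Σ x^j/j!)(Σ y^k/k!) = Σ_m (Σ_{j+k=m} x^j y^k/(j!k!)) = Σ_m (x+y)^m/m! by the binomial theorem.
So the two sides agree for all real values of x and y for which both sides are defined.

Conclusion: Yes, this is an identity.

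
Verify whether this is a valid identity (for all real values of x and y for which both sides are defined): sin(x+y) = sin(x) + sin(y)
Claim: sin(x+y) = sin(x) + sin(y).
Test a specific point where both sides are defined: x = 2π/3, y = -π/3.
LHS = sin(x+y) ≈ 0.8660
RHS = sin(x) + sin(y) ≈ 0.0000
Since 0.8660 ≠ 0.0000, the equation fails at this point, so it cannot hold for all real values of x and y for which both sides are defined.
The correct expansion is sin(x+y) = sin(x)cos(y) + cos(x)sin(y); sine is not additive.

Conclusion: No, this is NOT an identity.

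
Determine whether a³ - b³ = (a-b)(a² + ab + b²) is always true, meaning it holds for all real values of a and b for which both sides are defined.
Yes, this is an identity.

Claim: a³ - b³ = (a-b)(a² + ab + b²).
Reasoning: Expand the right side: (a-b)(a² + ab + b²) = a³ + a²b + ab² - a²b - ab² - b³ = a³ - b³ (the middle terms cancel in pairs).
So the two sides agree for all real values of a and b for which both sides are defined.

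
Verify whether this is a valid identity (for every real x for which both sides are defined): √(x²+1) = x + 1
No, this is NOT an identity.

Claim: √(x²+1) = x + 1.
Test a specific point where both sides are defined: x = 5.
LHS = √(x²+1) ≈ 5.0990
RHS = x + 1 ≈ 6.0000
Since 5.0990 ≠ 6.0000, the equation fails at this point, so it cannot hold for every real x for which both sides are defined.
(x+1)² = x² + 2x + 1 ≠ x² + 1 unless x = 0.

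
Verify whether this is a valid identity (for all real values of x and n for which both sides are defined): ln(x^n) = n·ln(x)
Yes, this is an identity.

Claim: ln(x^n) = n·ln(x).
Reasoning: The right side requires x > 0. For x > 0, x^n = (e^(ln x))^n = e^(n·ln x), so taking ln of both sides gives ln(x^n) = n·ln(x).
So the two sides agree for all real values of x and n for which both sides are defined.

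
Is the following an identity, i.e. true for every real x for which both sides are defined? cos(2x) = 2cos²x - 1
Yes, this is an identity.

Claim: cos(2x) = 2cos²x - 1.
Reasoning: cos(2x) = cos²x - sin²x. Replace sin²x by 1 - cos²x: cos²x - (1 - cos²x) = 2cos²x - 1.
So the two sides agree for every real x for which both sides are defined.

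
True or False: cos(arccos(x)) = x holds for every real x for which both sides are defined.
True.

Claim: cos(arccos(x)) = x.
Reasoning: For -1 ≤ x ≤ 1 (where arccos is defined), arccos(x) is by definition an angle whose cosine equals x. Taking the cosine of that angle returns x. (Note the other order, arccos(cos x) = x, is NOT an identity.)
So the two sides agree for every real x for which both sides are defined.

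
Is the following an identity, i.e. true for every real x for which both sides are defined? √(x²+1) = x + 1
No, this is NOT an identity.

Claim: √(x²+1) = x + 1.
Test a specific point where both sides are defined: x = 1/2.
LHS = √(x²+1) ≈ 1.1180
RHS = x + 1 ≈ 1.5000
Since 1.1180 ≠ 1.5000, the equation fails at this point, so it cannot hold for every real x for which both sides are defined.
(x+1)² = x² + 2x + 1 ≠ x² + 1 unless x = 0.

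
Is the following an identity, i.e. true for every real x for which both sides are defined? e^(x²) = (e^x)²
Claim: e^(x²) = (e^x)².
Test a specific point where both sides are defined: x = 3.
LHS = e^(x²) ≈ 8103.0839
RHS = (e^x)² ≈ 403.4288
Since 8103.0839 ≠ 403.4288, the equation fails at this point, so it cannot hold for every real x for which both sides are defined.
(e^x)² = e^(2x), and 2x ≠ x² in general.

Conclusion: No, this is NOT an identity.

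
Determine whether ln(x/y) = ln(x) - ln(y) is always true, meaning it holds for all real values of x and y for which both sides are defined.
Claim: ln(x/y) = ln(x) - ln(y).
Reasoning: Both sides are simultaneously defined only when x, y > 0. Write x = e^p, y = e^q. Then x/y = e^(p-q), so ln(x/y) = p - q = ln(x) - ln(y).
So the two sides agree for all real values of x and y for which both sides are defined.

Conclusion: Yes, this is an identity.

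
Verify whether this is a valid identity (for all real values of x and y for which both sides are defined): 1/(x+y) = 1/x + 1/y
Claim: 1/(x+y) = 1/x + 1/y.
Test a specific point where both sides are defined: x = 4, y = -1.
LHS = 1/(x+y) ≈ 0.3333
RHS = 1/x + 1/y ≈ -0.7500
Since 0.3333 ≠ -0.7500, the equation fails at this point, so it cannot hold for all real values of x and y for which both sides are defined.
1/x + 1/y = (x+y)/(xy), which is not 1/(x+y).

Conclusion: No, this is NOT an identity.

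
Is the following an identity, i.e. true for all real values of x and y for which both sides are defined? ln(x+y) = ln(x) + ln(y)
No, this is NOT an identity.

Claim: ln(x+y) = ln(x) + ln(y).
Test a specific point where both sides are defined: x = 3/2, y = 1/2.
LHS = ln(x+y) ≈ 0.6931
RHS = ln(x) + ln(y) ≈ -0.2877
Since 0.6931 ≠ -0.2877, the equation fails at this point, so it cannot hold for all real values of x and y for which both sides are defined.
ln(x) + ln(y) = ln(xy), not ln(x+y).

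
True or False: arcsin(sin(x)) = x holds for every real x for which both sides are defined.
False.

Claim: arcsin(sin(x)) = x.
Test a specific point where both sides are defined: x = π.
LHS = arcsin(sin(x)) ≈ 0.0000
RHS = x ≈ 3.1416
Since 0.0000 ≠ 3.1416, the equation fails at this point, so it cannot hold for every real x for which both sides are defined.
arcsin only returns values in [-π/2, π/2], so arcsin(sin(x)) = x holds only for x in that interval, not for all real x.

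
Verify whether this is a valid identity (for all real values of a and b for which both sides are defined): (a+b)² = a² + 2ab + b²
Claim: (a+b)² = a² + 2ab + b².
Reasoning: Expand: (a+b)² = (a+b)(a+b) = a·a + a·b + b·a + b·b = a² + 2ab + b².
So the two sides agree for all real values of a and b for which both sides are defined.

Conclusion: Yes, this is an identity.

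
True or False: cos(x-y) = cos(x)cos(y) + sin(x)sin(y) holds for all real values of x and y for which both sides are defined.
Claim: cos(x-y) = cos(x)cos(y) + sin(x)sin(y).
Reasoning: Replace y by -y in cos(x+y) = cos(x)cos(y) - sin(x)sin(y) and use cos(-y) = cos(y), sin(-y) = -sin(y): cos(x-y) = cos(x)cos(y) + sin(x)sin(y).
So the two sides agree for all real values of x and y for which both sides are defined.

Conclusion: True.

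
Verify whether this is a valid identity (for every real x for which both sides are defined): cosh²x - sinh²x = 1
Yes, this is an identity.

Claim: cosh²x - sinh²x = 1.
Reasoning: With cosh(x) = (e^x + e^-x)/2 and sinh(x) = (e^x - e^-x)/2: cosh²x = (e^(2x) + 2 + e^(-2x))/4 and sinh²x = (e^(2x) - 2 + e^(-2x))/4. Subtracting leaves 4/4 = 1.
So the two sides agree for every real x for which both sides are defined.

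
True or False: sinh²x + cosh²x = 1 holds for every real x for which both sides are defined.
False.

Claim: sinh²x + cosh²x = 1.
Test a specific point where both sides are defined: x = 4.
LHS = sinh²x + cosh²x ≈ 1490.4792
RHS = 1 ≈ 1.0000
Since 1490.4792 ≠ 1.0000, the equation fails at this point, so it cannot hold for every real x for which both sides are defined.
The correct hyperbolic identity is cosh²x - sinh²x = 1 (a difference); the sum sinh²x + cosh²x equals cosh(2x).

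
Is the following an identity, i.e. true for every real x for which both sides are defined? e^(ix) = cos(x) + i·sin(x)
Claim: e^(ix) = cos(x) + i·sin(x).
Reasoning: Euler's formula. Expand e^(ix) = Σ (ix)^k / k!. Since i² = -1, the even-k terms are Σ (-1)^m x^(2m)/(2m)! = cos(x) and the odd-k terms are i · Σ (-1)^m x^(2m+1)/(2m+1)! = i·sin(x).
So the two sides agree for every real x for which both sides are defined.

Conclusion: Yes, this is an identity.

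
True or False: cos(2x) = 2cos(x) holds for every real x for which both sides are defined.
Claim: cos(2x) = 2cos(x).
Test a specific point where both sides are defined: x = π/2.
LHS = cos(2x) ≈ -1.0000
RHS = 2cos(x) ≈ 0.0000
Since -1.0000 ≠ 0.0000, the equation fails at this point, so it cannot hold for every real x for which both sides are defined.
The correct double-angle formula is cos(2x) = cos²x - sin²x.

Conclusion: False.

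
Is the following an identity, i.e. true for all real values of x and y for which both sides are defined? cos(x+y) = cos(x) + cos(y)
Claim: cos(x+y) = cos(x) + cos(y).
Test a specific point where both sides are defined: x = -π/6, y = 3π/4.
LHS = cos(x+y) ≈ -0.2588
RHS = cos(x) + cos(y) ≈ 0.1589
Since -0.2588 ≠ 0.1589, the equation fails at this point, so it cannot hold for all real values of x and y for which both sides are defined.
The correct expansion is cos(x+y) = cos(x)cos(y) - sin(x)sin(y); cosine is not additive.

Conclusion: No, this is NOT an identity.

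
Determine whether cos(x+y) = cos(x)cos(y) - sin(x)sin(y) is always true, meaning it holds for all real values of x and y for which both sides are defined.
Claim: cos(x+y) = cos(x)cos(y) - sin(x)sin(y).
Reasoning: By Euler's formula e^(i(x+y)) = e^(ix)·e^(iy) = (cos x + i·sin x)(cos y + i·sin y). The real part of the left side is cos(x+y); the real part of the product is cos(x)cos(y) - sin(x)sin(y) (since i·i = -1).
So the two sides agree for all real values of x and y for which both sides are defined.

Conclusion: Yes, this is an identity.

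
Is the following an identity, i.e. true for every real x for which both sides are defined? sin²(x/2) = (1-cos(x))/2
Yes, this is an identity.

Claim: sin²(x/2) = (1-cos(x))/2.
Reasoning: Use cos(2θ) = 1 - 2sin²θ with θ = x/2: cos(x) = 1 - 2sin²(x/2). Solving for sin²(x/2) gives (1 - cos(x))/2.
So the two sides agree for every real x for which both sides are defined.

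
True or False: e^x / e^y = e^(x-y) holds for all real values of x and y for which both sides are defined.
Claim: e^x / e^y = e^(x-y).
Reasoning: 1/e^y = e^(-y), so e^x / e^y = e^x · e^(-y) = e^(x + (-y)) = e^(x-y) by the product rule for exponents.
So the two sides agree for all real values of x and y for which both sides are defined.

Conclusion: True.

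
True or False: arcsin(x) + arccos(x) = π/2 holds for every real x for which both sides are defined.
Claim: arcsin(x) + arccos(x) = π/2.
Reasoning: Both sides are defined for -1 ≤ x ≤ 1. Let θ = arcsin(x), so sin θ = x and θ ∈ [-π/2, π/2]. Then cos(π/2 - θ) = sin θ = x and π/2 - θ ∈ [0, π], which is exactly the range of arccos, so arccos(x) = π/2 - θ. Adding: arcsin(x) + arccos(x) = θ + (π/2 - θ) = π/2.
So the two sides agree for every real x for which both sides are defined.

Conclusion: True.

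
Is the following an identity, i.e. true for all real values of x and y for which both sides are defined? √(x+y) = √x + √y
Claim: √(x+y) = √x + √y.
Test a specific point where both sides are defined: x = 4, y = 5.
LHS = √(x+y) ≈ 3.0000
RHS = √x + √y ≈ 4.2361
Since 3.0000 ≠ 4.2361, the equation fails at this point, so it cannot hold for all real values of x and y for which both sides are defined.
Squaring the right side gives x + 2√(xy) + y, not x + y.

Conclusion: No, this is NOT an identity.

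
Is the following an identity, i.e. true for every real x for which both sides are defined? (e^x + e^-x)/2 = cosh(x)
Claim: (e^x + e^-x)/2 = cosh(x).
Reasoning: This is exactly the definition of the hyperbolic cosine: cosh(x) := (e^x + e^-x)/2.
So the two sides agree for every real x for which both sides are defined.

Conclusion: Yes, this is an identity.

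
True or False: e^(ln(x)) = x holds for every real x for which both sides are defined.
Claim: e^(ln(x)) = x.
Reasoning: For x > 0, ln(x) is by definition the exponent p such that e^p = x. Raising e to that exponent therefore returns x: e^(ln x) = x.
So the two sides agree for every real x for which both sides are defined.

Conclusion: True.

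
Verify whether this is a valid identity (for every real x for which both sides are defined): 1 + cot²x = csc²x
Yes, this is an identity.

Claim: 1 + cot²x = csc²x.
Reasoning: Start from sin²x + cos²x = 1 and divide every term by sin²x (allowed wherever cot x and csc x are defined): 1 + cot²x = 1/sin²x = csc²x.
So the two sides agree for every real x for which both sides are defined.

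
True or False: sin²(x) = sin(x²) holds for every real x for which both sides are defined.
False.

Claim: sin²(x) = sin(x²).
Test a specific point where both sides are defined: x = π/6.
LHS = sin²(x) ≈ 0.2500
RHS = sin(x²) ≈ 0.2707
Since 0.2500 ≠ 0.2707, the equation fails at this point, so it cannot hold for every real x for which both sides are defined.
sin²(x) means (sin x)², squaring the output; sin(x²) squares the input. These are different functions.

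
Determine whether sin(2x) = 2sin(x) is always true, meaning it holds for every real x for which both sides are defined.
Claim: sin(2x) = 2sin(x).
Test a specific point where both sides are defined: x = 3π/4.
LHS = sin(2x) ≈ -1.0000
RHS = 2sin(x) ≈ 1.4142
Since -1.0000 ≠ 1.4142, the equation fails at this point, so it cannot hold for every real x for which both sides are defined.
The correct double-angle formula is sin(2x) = 2sin(x)cos(x).

Conclusion: No, this is NOT an identity.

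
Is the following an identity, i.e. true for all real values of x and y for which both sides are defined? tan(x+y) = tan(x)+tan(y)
Claim: tan(x+y) = tan(x)+tan(y).
Test a specific point where both sides are defined: x = 2π/3, y = 3π/4.
LHS = tan(x+y) ≈ 3.7321
RHS = tan(x)+tan(y) ≈ -2.7321
Since 3.7321 ≠ -2.7321, the equation fails at this point, so it cannot hold for all real values of x and y for which both sides are defined.
The correct formula is tan(x+y) = (tan(x) + tan(y))/(1 - tan(x)tan(y)).

Conclusion: No, this is NOT an identity.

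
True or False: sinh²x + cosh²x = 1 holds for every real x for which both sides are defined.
Claim: sinh²x + cosh²x = 1.
Test a specific point where both sides are defined: x = -1.
LHS = sinh²x + cosh²x ≈ 3.7622
RHS = 1 ≈ 1.0000
Since 3.7622 ≠ 1.0000, the equation fails at this point, so it cannot hold for every real x for which both sides are defined.
The correct hyperbolic identity is cosh²x - sinh²x = 1 (a difference); the sum sinh²x + cosh²x equals cosh(2x).

Conclusion: False.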